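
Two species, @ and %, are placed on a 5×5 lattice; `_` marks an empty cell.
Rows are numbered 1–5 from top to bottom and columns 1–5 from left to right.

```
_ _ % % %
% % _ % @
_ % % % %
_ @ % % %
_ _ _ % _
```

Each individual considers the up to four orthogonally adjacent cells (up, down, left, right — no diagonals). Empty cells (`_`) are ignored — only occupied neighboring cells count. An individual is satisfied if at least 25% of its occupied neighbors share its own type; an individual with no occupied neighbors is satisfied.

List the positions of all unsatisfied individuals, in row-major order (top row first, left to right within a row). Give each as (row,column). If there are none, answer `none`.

(2,5), (4,2)

(1,3)% 1/1 ✓
(1,4)% 3/3 ✓
(1,5)% 1/2 ✓
(2,1)% 1/1 ✓
(2,2)% 2/2 ✓
(2,4)% 2/3 ✓
(2,5)@ 0/3 ✗
(3,2)% 2/3 ✓
(3,3)% 3/3 ✓
(3,4)% 4/4 ✓
(3,5)% 2/3 ✓
(4,2)@ 0/2 ✗
(4,3)% 2/3 ✓
(4,4)% 4/4 ✓
(4,5)% 2/2 ✓
(5,4)% 1/1 ✓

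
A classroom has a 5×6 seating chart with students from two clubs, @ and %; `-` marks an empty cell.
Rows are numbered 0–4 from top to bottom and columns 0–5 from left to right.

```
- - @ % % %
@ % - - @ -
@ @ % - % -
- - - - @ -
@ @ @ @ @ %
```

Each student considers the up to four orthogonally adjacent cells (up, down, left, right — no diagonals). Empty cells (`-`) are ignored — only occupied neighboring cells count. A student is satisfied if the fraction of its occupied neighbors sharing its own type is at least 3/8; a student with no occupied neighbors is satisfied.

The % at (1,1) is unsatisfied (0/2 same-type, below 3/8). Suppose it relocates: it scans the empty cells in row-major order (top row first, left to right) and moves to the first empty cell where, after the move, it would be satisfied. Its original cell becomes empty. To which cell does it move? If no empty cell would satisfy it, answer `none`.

(1,2)

Vacating (1,1). Empty cells in order:
  (0,0): 0/1 same-type → still unsatisfied.
  (0,1): 0/1 same-type → still unsatisfied.
  (1,2): 1/2 same-type → satisfied — stop here.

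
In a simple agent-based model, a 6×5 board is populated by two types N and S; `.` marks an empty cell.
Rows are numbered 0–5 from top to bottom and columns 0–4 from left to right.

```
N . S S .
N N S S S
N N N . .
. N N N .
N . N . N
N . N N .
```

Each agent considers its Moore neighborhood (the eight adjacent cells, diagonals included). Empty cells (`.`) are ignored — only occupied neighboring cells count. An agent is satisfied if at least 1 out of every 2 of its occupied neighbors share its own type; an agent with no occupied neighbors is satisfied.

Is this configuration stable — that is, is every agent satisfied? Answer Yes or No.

(0,0)N 2/2 satisfied
(0,2)S 3/4 satisfied
(0,3)S 4/4 satisfied
(1,0)N 4/4 satisfied
(1,1)N 5/7 satisfied
(1,2)S 3/6 satisfied
(1,3)S 4/5 satisfied
(1,4)S 2/2 satisfied
(2,0)N 4/4 satisfied
(2,1)N 6/7 satisfied
(2,2)N 5/7 satisfied
(3,1)N 6/6 satisfied
(3,2)N 5/5 satisfied
(3,3)N 4/4 satisfied
(4,0)N 2/2 satisfied
(4,2)N 5/5 satisfied
(4,4)N 2/2 satisfied
(5,0)N 1/1 satisfied
(5,2)N 2/2 satisfied
(5,3)N 3/3 satisfied
All meet the threshold, so the configuration is stable.

Yes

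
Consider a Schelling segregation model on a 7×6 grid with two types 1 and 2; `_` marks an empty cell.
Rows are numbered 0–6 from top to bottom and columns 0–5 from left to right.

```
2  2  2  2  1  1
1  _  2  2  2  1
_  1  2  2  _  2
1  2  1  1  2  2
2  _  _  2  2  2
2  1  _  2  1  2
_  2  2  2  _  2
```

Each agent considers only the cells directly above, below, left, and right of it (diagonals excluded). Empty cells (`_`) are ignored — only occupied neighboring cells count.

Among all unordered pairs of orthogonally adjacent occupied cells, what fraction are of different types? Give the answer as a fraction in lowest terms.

Scan each occupied cell's neighbors to the right and below so each pair is counted once.
Row 0: 2(0,0)–2(0,1)= 2(0,0)–1(1,0)≠ 2(0,1)–2(0,2)= 2(0,2)–2(0,3)= 2(0,2)–2(1,2)= 2(0,3)–1(0,4)≠ 2(0,3)–2(1,3)= 1(0,4)–1(0,5)= 1(0,4)–2(1,4)≠ 1(0,5)–1(1,5)=  → 3/10 unlike.
Row 1: 2(1,2)–2(1,3)= 2(1,2)–2(2,2)= 2(1,3)–2(1,4)= 2(1,3)–2(2,3)= 2(1,4)–1(1,5)≠ 1(1,5)–2(2,5)≠  → 2/6 unlike.
Row 2: 1(2,1)–2(2,2)≠ 1(2,1)–2(3,1)≠ 2(2,2)–2(2,3)= 2(2,2)–1(3,2)≠ 2(2,3)–1(3,3)≠ 2(2,5)–2(3,5)=  → 4/6 unlike.
Row 3: 1(3,0)–2(3,1)≠ 1(3,0)–2(4,0)≠ 2(3,1)–1(3,2)≠ 1(3,2)–1(3,3)= 1(3,3)–2(3,4)≠ 1(3,3)–2(4,3)≠ 2(3,4)–2(3,5)= 2(3,4)–2(4,4)= 2(3,5)–2(4,5)=  → 5/9 unlike.
Row 4: 2(4,0)–2(5,0)= 2(4,3)–2(4,4)= 2(4,3)–2(5,3)= 2(4,4)–2(4,5)= 2(4,4)–1(5,4)≠ 2(4,5)–2(5,5)=  → 1/6 unlike.
Row 5: 2(5,0)–1(5,1)≠ 1(5,1)–2(6,1)≠ 2(5,3)–1(5,4)≠ 2(5,3)–2(6,3)= 1(5,4)–2(5,5)≠ 2(5,5)–2(6,5)=  → 4/6 unlike.
Row 6: 2(6,1)–2(6,2)= 2(6,2)–2(6,3)=  → 0/2 unlike.
Total adjacent occupied pairs: 45; unlike-type pairs: 19.
19/45 is already in lowest terms.

19/45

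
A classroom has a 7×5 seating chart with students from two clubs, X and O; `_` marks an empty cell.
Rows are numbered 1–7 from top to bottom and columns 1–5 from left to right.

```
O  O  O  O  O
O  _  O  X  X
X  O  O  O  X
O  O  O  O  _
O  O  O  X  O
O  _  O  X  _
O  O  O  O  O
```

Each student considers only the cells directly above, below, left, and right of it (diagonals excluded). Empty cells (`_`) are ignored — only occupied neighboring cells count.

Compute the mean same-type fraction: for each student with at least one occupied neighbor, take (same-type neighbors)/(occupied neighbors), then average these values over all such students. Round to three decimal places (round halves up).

(1,1)O 2/2
(1,2)O 2/2
(1,3)O 3/3
(1,4)O 2/3
(1,5)O 1/2
(2,1)O 1/2
(2,3)O 2/3
(2,4)X 1/4
(2,5)X 2/3
(3,1)X 0/3
(3,2)O 2/3
(3,3)O 4/4
(3,4)O 2/4
(3,5)X 1/2
(4,1)O 2/3
(4,2)O 4/4
(4,3)O 4/4
(4,4)O 2/3
(5,1)O 3/3
(5,2)O 3/3
(5,3)O 3/4
(5,4)X 1/4
(5,5)O 0/1
(6,1)O 2/2
(6,3)O 2/3
(6,4)X 1/3
(7,1)O 2/2
(7,2)O 2/2
(7,3)O 3/3
(7,4)O 2/3
(7,5)O 1/1
Sum over 31 students: 2/2 + 2/2 + 3/3 + 2/3 + 1/2 + 1/2 + 2/3 + 1/4 + 2/3 + 0/3 + 2/3 + 4/4 + 2/4 + 1/2 + 2/3 + 4/4 + 4/4 + 2/3 + 3/3 + 3/3 + 3/4 + 1/4 + 0/1 + 2/2 + 2/3 + 1/3 + 2/2 + 2/2 + 3/3 + 2/3 + 1/1 = 263/12; mean = 263/12 ÷ 31 = 263/372 = 0.706989… → 0.707.

0.707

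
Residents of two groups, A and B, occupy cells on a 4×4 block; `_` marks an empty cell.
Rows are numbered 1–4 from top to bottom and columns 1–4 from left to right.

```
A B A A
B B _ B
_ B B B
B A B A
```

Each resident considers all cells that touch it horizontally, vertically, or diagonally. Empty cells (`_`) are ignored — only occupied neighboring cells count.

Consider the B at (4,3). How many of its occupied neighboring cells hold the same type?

3

Occupied neighbors of (4,3): (3,2)=B, (3,3)=B, (3,4)=B, (4,2)=A, (4,4)=A.
Same type (B): 3 of 5.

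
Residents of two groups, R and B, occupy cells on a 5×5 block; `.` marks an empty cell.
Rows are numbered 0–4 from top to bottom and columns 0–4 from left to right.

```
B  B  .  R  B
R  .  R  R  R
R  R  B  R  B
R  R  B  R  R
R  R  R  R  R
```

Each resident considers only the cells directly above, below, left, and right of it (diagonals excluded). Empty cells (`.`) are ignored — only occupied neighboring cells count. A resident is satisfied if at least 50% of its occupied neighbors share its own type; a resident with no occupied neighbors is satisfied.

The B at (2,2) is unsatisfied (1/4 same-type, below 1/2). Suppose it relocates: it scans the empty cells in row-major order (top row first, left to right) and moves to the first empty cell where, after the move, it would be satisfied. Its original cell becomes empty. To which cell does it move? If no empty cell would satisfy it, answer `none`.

none

Vacating (2,2). Empty cells in order:
  (0,2): 1/3 same-type → still unsatisfied.
  (1,1): 1/4 same-type → still unsatisfied.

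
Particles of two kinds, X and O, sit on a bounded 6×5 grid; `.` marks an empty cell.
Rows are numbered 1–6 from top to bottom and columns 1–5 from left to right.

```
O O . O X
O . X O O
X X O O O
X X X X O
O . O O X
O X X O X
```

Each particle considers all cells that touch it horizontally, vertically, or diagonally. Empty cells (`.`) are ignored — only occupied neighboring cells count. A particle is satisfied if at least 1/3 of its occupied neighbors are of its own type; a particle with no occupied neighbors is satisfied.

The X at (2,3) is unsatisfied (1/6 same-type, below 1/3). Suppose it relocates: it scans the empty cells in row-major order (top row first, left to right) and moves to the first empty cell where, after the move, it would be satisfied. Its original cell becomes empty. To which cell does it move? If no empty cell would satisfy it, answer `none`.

Vacating (2,3). Empty cells in order:
  (1,3): 0/3 same-type → still unsatisfied.
  (2,2): 2/6 same-type → satisfied — stop here.

(2,2)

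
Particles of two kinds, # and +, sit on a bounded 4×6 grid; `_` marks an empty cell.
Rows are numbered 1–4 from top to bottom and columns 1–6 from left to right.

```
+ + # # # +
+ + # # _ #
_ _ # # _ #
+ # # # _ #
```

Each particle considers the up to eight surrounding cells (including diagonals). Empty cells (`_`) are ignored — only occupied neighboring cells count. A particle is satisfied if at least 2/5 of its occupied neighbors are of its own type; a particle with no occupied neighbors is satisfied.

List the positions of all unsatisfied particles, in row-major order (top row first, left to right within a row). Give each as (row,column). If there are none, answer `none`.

Row 1: (1,1)+ 3/3 ok · (1,2)+ 3/5 ok · (1,3)# 3/5 ok · (1,4)# 4/4 ok · (1,5)# 3/4 ok · (1,6)+ 0/2 unhappy
Row 2: (2,1)+ 3/3 ok · (2,2)+ 3/6 ok · (2,3)# 5/7 ok · (2,4)# 6/6 ok · (2,6)# 2/3 ok
Row 3: (3,3)# 6/7 ok · (3,4)# 5/5 ok · (3,6)# 2/2 ok
Row 4: (4,1)+ 0/1 unhappy · (4,2)# 2/3 ok · (4,3)# 4/4 ok · (4,4)# 3/3 ok · (4,6)# 1/1 ok

(1,6), (4,1)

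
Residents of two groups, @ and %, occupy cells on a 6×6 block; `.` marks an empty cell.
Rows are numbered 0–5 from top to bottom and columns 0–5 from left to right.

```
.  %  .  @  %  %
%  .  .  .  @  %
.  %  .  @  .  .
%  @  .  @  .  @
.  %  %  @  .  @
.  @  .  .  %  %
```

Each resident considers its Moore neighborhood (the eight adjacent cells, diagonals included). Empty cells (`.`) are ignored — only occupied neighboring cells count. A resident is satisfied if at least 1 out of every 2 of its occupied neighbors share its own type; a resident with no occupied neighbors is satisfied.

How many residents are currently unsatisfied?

(0,1)% 1/1 ok
(0,3)@ 1/2 ok
(0,4)% 2/4 ok
(0,5)% 2/3 ok
(1,0)% 2/2 ok
(1,4)@ 2/5 unhappy
(1,5)% 2/3 ok
(2,1)% 2/3 ok
(2,3)@ 2/2 ok
(3,0)% 2/3 ok
(3,1)@ 0/4 unhappy
(3,3)@ 2/3 ok
(3,5)@ 1/1 ok
(4,1)% 2/4 ok
(4,2)% 1/5 unhappy
(4,3)@ 1/3 unhappy
(4,5)@ 1/3 unhappy
(5,1)@ 0/2 unhappy
(5,4)% 1/3 unhappy
(5,5)% 1/2 ok
Unsatisfied: (1,4), (3,1), (4,2), (4,3), (4,5), (5,1), (5,4) — 7 in total.

7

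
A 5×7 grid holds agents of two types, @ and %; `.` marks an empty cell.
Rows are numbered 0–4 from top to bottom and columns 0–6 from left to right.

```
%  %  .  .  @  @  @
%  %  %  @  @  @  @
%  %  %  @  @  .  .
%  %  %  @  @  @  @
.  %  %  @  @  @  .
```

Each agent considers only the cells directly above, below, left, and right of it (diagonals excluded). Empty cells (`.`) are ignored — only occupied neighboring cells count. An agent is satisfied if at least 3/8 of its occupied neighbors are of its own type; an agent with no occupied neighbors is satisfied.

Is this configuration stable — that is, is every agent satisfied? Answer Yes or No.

Yes

Row 0: (0,0)% 2/2 ok · (0,1)% 2/2 ok · (0,4)@ 2/2 ok · (0,5)@ 3/3 ok · (0,6)@ 2/2 ok
Row 1: (1,0)% 3/3 ok · (1,1)% 4/4 ok · (1,2)% 2/3 ok · (1,3)@ 2/3 ok · (1,4)@ 4/4 ok · (1,5)@ 3/3 ok · (1,6)@ 2/2 ok
Row 2: (2,0)% 3/3 ok · (2,1)% 4/4 ok · (2,2)% 3/4 ok · (2,3)@ 3/4 ok · (2,4)@ 3/3 ok
Row 3: (3,0)% 2/2 ok · (3,1)% 4/4 ok · (3,2)% 3/4 ok · (3,3)@ 3/4 ok · (3,4)@ 4/4 ok · (3,5)@ 3/3 ok · (3,6)@ 1/1 ok
Row 4: (4,1)% 2/2 ok · (4,2)% 2/3 ok · (4,3)@ 2/3 ok · (4,4)@ 3/3 ok · (4,5)@ 2/2 ok
All meet the threshold, so the configuration is stable.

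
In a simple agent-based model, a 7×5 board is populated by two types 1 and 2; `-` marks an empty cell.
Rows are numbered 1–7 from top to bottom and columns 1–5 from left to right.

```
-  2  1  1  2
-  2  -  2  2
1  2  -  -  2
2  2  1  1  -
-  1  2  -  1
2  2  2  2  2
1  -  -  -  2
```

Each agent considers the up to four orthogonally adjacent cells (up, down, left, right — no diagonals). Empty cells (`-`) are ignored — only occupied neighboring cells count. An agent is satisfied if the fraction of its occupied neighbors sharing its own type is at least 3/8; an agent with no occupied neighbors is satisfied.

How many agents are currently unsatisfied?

(1,2)2 1/2 ok
(1,3)1 1/2 ok
(1,4)1 1/3 unhappy
(1,5)2 1/2 ok
(2,2)2 2/2 ok
(2,4)2 1/2 ok
(2,5)2 3/3 ok
(3,1)1 0/2 unhappy
(3,2)2 2/3 ok
(3,5)2 1/1 ok
(4,1)2 1/2 ok
(4,2)2 2/4 ok
(4,3)1 1/3 unhappy
(4,4)1 1/1 ok
(5,2)1 0/3 unhappy
(5,3)2 1/3 unhappy
(5,5)1 0/1 unhappy
(6,1)2 1/2 ok
(6,2)2 2/3 ok
(6,3)2 3/3 ok
(6,4)2 2/2 ok
(6,5)2 2/3 ok
(7,1)1 0/1 unhappy
(7,5)2 1/1 ok
Unsatisfied: (1,4), (3,1), (4,3), (5,2), (5,3), (5,5), (7,1) — 7 in total.

7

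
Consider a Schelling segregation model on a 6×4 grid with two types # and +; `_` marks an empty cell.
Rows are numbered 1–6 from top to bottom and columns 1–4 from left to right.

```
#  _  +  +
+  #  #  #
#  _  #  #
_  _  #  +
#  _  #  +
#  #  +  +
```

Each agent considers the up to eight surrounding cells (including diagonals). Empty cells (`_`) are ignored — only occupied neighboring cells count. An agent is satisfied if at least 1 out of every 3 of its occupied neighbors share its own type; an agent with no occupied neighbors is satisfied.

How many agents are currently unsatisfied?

(1,1)# 1/2 satisfied
(1,3)+ 1/4 not
(1,4)+ 1/3 satisfied
(2,1)+ 0/3 not
(2,2)# 4/6 satisfied
(2,3)# 4/6 satisfied
(2,4)# 3/5 satisfied
(3,1)# 1/2 satisfied
(3,3)# 5/6 satisfied
(3,4)# 4/5 satisfied
(4,3)# 3/5 satisfied
(4,4)+ 1/5 not
(5,1)# 2/2 satisfied
(5,3)# 2/6 satisfied
(5,4)+ 3/5 satisfied
(6,1)# 2/2 satisfied
(6,2)# 3/4 satisfied
(6,3)+ 2/4 satisfied
(6,4)+ 2/3 satisfied
Unsatisfied: (1,3), (2,1), (4,4) — 3 in total.

3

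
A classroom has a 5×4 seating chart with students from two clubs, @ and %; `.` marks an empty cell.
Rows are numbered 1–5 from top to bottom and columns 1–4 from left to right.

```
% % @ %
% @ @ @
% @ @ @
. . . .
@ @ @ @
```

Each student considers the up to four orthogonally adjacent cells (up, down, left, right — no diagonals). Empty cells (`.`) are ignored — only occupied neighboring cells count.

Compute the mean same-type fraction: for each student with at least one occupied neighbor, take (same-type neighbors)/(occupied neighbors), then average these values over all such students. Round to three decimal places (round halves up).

0.729

(1,1)% 2/2
(1,2)% 1/3
(1,3)@ 1/3
(1,4)% 0/2
(2,1)% 2/3
(2,2)@ 2/4
(2,3)@ 4/4
(2,4)@ 2/3
(3,1)% 1/2
(3,2)@ 2/3
(3,3)@ 3/3
(3,4)@ 2/2
(5,1)@ 1/1
(5,2)@ 2/2
(5,3)@ 2/2
(5,4)@ 1/1
Sum over 16 students: 2/2 + 1/3 + 1/3 + 0/2 + 2/3 + 2/4 + 4/4 + 2/3 + 1/2 + 2/3 + 3/3 + 2/2 + 1/1 + 2/2 + 2/2 + 1/1 = 35/3; mean = 35/3 ÷ 16 = 35/48 = 0.729166… → 0.729.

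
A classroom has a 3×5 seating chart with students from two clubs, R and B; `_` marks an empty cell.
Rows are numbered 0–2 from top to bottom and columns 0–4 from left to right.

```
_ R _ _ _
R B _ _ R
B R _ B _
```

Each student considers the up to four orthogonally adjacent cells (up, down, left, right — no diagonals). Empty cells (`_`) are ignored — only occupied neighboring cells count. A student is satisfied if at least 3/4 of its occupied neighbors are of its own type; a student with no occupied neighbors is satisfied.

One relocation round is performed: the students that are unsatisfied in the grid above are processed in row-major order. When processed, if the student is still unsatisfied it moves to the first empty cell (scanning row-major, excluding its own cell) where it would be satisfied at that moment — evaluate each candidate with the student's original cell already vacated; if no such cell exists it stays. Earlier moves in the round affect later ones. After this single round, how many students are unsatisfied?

0

Initially unsatisfied (in order): (0,1), (1,0), (1,1), (2,0), (2,1).
  (0,1) → (0,0).
  (1,0) → (0,2).
  (1,1): no empty cell satisfies it; stays.
  (2,0): no empty cell satisfies it; stays.
  (2,1) → (0,3).
Resulting grid:
R _ R R _
_ B _ _ R
B _ _ B _
All satisfied now.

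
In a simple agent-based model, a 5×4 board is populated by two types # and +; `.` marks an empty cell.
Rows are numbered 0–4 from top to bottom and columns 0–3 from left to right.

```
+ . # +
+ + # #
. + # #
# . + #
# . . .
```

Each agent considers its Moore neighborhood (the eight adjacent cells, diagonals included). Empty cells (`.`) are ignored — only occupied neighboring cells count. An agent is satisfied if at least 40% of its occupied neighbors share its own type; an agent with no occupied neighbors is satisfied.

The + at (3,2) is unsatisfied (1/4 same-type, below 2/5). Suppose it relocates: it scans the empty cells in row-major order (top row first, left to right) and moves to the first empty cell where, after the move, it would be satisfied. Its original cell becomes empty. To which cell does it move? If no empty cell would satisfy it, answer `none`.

(0,1)

Vacating (3,2). Empty cells in order:
  (0,1): 3/5 same-type → satisfied — stop here.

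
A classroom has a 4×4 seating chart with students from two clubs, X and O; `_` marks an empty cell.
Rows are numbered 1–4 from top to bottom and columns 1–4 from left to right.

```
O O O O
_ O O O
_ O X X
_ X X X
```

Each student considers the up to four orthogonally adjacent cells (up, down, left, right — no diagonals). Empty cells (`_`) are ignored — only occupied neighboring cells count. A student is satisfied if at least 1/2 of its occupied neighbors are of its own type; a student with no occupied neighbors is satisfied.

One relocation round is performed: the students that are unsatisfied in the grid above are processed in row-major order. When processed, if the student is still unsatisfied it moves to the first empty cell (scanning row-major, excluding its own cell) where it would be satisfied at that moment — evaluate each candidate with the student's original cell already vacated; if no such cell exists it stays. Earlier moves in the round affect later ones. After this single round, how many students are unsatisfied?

Initially unsatisfied (in order): (3,2).
  (3,2) → (2,1).
Resulting grid:
O O O O
O O O O
_ _ X X
_ X X X
All satisfied now.

0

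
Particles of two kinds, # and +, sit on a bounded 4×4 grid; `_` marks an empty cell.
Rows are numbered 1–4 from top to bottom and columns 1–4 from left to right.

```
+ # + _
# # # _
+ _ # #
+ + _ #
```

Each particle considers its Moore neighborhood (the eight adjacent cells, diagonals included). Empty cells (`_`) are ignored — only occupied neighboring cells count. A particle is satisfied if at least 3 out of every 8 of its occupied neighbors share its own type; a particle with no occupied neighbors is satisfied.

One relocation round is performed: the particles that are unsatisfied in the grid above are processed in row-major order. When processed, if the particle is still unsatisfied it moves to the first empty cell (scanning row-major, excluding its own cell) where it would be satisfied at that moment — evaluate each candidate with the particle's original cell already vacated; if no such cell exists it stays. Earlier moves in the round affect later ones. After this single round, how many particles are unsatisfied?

Initially unsatisfied (in order): (1,1), (1,3).
  (1,1) → (1,4).
  (1,3) → (3,2).
Resulting grid:
_ # _ +
# # # _
+ + # #
+ + _ #
Unsatisfied now: (1,4).

1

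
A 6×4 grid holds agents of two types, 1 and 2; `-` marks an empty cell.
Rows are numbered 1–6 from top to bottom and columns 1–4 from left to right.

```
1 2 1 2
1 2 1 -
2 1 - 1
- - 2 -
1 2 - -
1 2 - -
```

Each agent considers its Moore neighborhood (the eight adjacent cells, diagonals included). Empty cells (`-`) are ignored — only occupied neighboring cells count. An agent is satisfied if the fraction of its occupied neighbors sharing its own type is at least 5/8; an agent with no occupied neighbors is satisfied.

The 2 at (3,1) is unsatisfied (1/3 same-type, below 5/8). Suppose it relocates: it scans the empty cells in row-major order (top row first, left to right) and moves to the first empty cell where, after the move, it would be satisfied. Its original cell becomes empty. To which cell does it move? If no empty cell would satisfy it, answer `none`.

Vacating (3,1). Empty cells in order:
  (2,4): 1/4 same-type → still unsatisfied.
  (3,3): 2/5 same-type → still unsatisfied.
  (4,1): 1/3 same-type → still unsatisfied.
  (4,2): 2/4 same-type → still unsatisfied.
  (4,4): 1/2 same-type → still unsatisfied.
  (5,3): 3/3 same-type → satisfied — stop here.

(5,3)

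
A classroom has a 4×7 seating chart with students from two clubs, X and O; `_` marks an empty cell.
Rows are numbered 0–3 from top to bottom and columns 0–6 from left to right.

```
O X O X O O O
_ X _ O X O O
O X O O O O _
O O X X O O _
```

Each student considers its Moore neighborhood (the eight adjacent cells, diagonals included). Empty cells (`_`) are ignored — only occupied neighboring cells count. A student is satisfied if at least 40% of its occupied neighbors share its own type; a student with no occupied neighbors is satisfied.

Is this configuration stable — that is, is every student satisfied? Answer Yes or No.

No

(0,0)O 0/2 unhappy
(0,1)X 1/3 unhappy
(0,2)O 1/4 unhappy
(0,3)X 1/4 unhappy
(0,4)O 3/5 ok
(0,5)O 4/5 ok
(0,6)O 3/3 ok
(1,1)X 2/6 unhappy
(1,3)O 5/7 ok
(1,4)X 1/8 unhappy
(1,5)O 6/7 ok
(1,6)O 4/4 ok
(2,0)O 2/4 ok
(2,1)X 2/6 unhappy
(2,2)O 3/7 ok
(2,3)O 4/7 ok
(2,4)O 6/8 ok
(2,5)O 5/6 ok
(3,0)O 2/3 ok
(3,1)O 3/5 ok
(3,2)X 2/5 ok
(3,3)X 1/5 unhappy
(3,4)O 4/5 ok
(3,5)O 3/3 ok
For instance (0,0) has only 0/2 same-type neighbors, below 2/5.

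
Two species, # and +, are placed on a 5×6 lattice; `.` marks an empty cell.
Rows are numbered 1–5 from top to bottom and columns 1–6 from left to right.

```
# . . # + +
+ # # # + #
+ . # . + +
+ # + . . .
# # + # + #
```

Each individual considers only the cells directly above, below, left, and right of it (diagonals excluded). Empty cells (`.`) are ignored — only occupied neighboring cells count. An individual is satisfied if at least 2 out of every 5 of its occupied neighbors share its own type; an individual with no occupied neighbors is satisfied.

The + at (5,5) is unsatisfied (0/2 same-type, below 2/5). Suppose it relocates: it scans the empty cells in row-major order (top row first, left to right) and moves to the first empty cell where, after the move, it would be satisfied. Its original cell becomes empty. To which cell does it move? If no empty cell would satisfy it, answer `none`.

(4,4)

Vacating (5,5). Empty cells in order:
  (1,2): 0/2 same-type → still unsatisfied.
  (1,3): 0/2 same-type → still unsatisfied.
  (3,2): 1/4 same-type → still unsatisfied.
  (3,4): 1/3 same-type → still unsatisfied.
  (4,4): 1/2 same-type → satisfied — stop here.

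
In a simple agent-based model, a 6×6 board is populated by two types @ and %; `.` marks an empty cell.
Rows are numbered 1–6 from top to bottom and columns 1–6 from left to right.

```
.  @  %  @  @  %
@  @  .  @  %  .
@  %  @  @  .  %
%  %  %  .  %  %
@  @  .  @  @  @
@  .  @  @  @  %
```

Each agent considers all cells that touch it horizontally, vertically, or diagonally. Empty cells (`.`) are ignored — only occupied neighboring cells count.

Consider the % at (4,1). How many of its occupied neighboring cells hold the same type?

Occupied neighbors of (4,1): (3,1)=@, (3,2)=%, (4,2)=%, (5,1)=@, (5,2)=@.
Same type (%): 2 of 5.

2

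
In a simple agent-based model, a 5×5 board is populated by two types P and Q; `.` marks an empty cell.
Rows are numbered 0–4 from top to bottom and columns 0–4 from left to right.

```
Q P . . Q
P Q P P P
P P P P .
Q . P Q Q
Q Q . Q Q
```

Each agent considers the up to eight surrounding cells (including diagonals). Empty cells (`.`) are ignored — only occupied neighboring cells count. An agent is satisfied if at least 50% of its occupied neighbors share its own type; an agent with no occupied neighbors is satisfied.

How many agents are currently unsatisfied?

3

(0,0)Q 1/3 unhappy
(0,1)P 2/4 ok
(0,4)Q 0/2 unhappy
(1,0)P 3/5 ok
(1,1)Q 1/7 unhappy
(1,2)P 5/6 ok
(1,3)P 4/5 ok
(1,4)P 2/3 ok
(2,0)P 2/4 ok
(2,1)P 5/7 ok
(2,2)P 5/7 ok
(2,3)P 5/7 ok
(3,0)Q 2/4 ok
(3,2)P 3/6 ok
(3,3)Q 3/6 ok
(3,4)Q 3/4 ok
(4,0)Q 2/2 ok
(4,1)Q 2/3 ok
(4,3)Q 3/4 ok
(4,4)Q 3/3 ok
Unsatisfied: (0,0), (0,4), (1,1) — 3 in total.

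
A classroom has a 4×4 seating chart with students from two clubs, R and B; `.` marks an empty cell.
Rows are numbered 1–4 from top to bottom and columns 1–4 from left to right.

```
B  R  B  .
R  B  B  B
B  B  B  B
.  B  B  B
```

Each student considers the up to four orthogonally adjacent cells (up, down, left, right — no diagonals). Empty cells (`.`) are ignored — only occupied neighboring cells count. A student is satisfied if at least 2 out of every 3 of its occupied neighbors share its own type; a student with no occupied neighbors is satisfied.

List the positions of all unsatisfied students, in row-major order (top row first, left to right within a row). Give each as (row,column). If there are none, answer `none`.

Row 1: (1,1)B 0/2 not · (1,2)R 0/3 not · (1,3)B 1/2 not
Row 2: (2,1)R 0/3 not · (2,2)B 2/4 not · (2,3)B 4/4 satisfied · (2,4)B 2/2 satisfied
Row 3: (3,1)B 1/2 not · (3,2)B 4/4 satisfied · (3,3)B 4/4 satisfied · (3,4)B 3/3 satisfied
Row 4: (4,2)B 2/2 satisfied · (4,3)B 3/3 satisfied · (4,4)B 2/2 satisfied

(1,1), (1,2), (1,3), (2,1), (2,2), (3,1)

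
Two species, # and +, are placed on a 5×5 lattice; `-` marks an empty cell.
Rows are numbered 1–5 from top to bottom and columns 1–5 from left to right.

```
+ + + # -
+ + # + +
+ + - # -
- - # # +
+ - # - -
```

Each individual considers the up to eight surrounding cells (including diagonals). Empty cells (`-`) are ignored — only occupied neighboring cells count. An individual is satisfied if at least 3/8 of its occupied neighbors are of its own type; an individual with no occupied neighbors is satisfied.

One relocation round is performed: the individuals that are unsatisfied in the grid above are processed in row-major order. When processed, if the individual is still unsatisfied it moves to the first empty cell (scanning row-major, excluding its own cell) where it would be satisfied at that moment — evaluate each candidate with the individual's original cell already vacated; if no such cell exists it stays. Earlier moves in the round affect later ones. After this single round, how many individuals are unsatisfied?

Initially unsatisfied (in order): (1,4), (2,3), (2,5), (4,5).
  (1,4) → (3,3).
  (2,3) → (3,5).
  (2,5) → (1,4).
  (4,5) → (1,5).
Resulting grid:
+ + + + +
+ + - + -
+ + # # #
- - # # -
+ - # - -
All satisfied now.

0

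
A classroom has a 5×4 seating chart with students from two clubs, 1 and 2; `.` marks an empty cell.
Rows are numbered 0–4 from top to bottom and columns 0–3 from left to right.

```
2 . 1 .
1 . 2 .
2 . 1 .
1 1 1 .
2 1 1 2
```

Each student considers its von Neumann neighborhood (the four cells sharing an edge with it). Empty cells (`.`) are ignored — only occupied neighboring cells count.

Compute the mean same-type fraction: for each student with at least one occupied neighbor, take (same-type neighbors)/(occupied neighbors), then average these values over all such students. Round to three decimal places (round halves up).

Row 0: (0,0)2 0/1 · (0,2)1 0/1
Row 1: (1,0)1 0/2 · (1,2)2 0/2
Row 2: (2,0)2 0/2 · (2,2)1 1/2
Row 3: (3,0)1 1/3 · (3,1)1 3/3 · (3,2)1 3/3
Row 4: (4,0)2 0/2 · (4,1)1 2/3 · (4,2)1 2/3 · (4,3)2 0/1
Sum over 13 students: 0/1 + 0/1 + 0/2 + 0/2 + 0/2 + 1/2 + 1/3 + 3/3 + 3/3 + 0/2 + 2/3 + 2/3 + 0/1 = 25/6; mean = 25/6 ÷ 13 = 25/78 = 0.320512… → 0.321.

0.321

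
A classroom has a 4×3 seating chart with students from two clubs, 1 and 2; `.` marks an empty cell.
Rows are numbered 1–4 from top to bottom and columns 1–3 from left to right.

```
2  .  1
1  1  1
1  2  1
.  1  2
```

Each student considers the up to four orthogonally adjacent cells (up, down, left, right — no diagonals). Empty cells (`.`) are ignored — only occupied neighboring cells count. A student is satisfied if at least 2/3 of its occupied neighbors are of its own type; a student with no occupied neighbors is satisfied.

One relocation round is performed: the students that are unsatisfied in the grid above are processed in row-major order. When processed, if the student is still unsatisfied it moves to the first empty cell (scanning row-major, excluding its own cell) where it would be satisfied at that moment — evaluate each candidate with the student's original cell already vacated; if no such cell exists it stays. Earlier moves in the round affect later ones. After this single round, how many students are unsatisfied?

2

Initially unsatisfied (in order): (1,1), (3,1), (3,2), (3,3), (4,2), (4,3).
  (1,1): no empty cell satisfies it; stays.
  (3,1) → (1,2).
  (3,2): no empty cell satisfies it; stays.
  (3,3) → (4,1).
  (4,2) → (3,1).
  (4,3): now satisfied by earlier moves; stays.
Resulting grid:
2 1 1
1 1 1
1 2 .
1 . 2
Unsatisfied now: (1,1), (3,2).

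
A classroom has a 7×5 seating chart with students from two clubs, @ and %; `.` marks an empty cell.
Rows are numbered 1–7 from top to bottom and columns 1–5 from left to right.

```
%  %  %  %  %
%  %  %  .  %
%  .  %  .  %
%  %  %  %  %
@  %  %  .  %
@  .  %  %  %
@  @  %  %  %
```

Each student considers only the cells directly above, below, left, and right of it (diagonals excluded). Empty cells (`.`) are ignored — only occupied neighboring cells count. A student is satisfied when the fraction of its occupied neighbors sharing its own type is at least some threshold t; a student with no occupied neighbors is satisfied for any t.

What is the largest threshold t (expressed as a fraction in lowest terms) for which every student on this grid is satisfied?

1/3

Row 1: (1,1)% 2/2 · (1,2)% 3/3 · (1,3)% 3/3 · (1,4)% 2/2 · (1,5)% 2/2
Row 2: (2,1)% 3/3 · (2,2)% 3/3 · (2,3)% 3/3 · (2,5)% 2/2
Row 3: (3,1)% 2/2 · (3,3)% 2/2 · (3,5)% 2/2
Row 4: (4,1)% 2/3 · (4,2)% 3/3 · (4,3)% 4/4 · (4,4)% 2/2 · (4,5)% 3/3
Row 5: (5,1)@ 1/3 · (5,2)% 2/3 · (5,3)% 3/3 · (5,5)% 2/2
Row 6: (6,1)@ 2/2 · (6,3)% 3/3 · (6,4)% 3/3 · (6,5)% 3/3
Row 7: (7,1)@ 2/2 · (7,2)@ 1/2 · (7,3)% 2/3 · (7,4)% 3/3 · (7,5)% 2/2
The smallest same-type fraction is 1/3 at (5,1), which reduces to 1/3. Any threshold above that leaves this student unsatisfied.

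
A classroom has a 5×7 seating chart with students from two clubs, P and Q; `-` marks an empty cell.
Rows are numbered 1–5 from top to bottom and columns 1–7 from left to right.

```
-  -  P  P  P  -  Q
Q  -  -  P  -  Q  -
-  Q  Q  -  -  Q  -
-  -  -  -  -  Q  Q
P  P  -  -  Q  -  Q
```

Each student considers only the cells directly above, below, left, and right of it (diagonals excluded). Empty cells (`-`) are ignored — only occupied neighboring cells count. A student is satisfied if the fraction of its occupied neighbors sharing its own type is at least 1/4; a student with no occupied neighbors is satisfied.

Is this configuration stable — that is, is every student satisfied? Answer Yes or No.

Row 1: (1,3)P 1/1 satisfied · (1,4)P 3/3 satisfied · (1,5)P 1/1 satisfied · (1,7)Q 0/0 satisfied
Row 2: (2,1)Q 0/0 satisfied · (2,4)P 1/1 satisfied · (2,6)Q 1/1 satisfied
Row 3: (3,2)Q 1/1 satisfied · (3,3)Q 1/1 satisfied · (3,6)Q 2/2 satisfied
Row 4: (4,6)Q 2/2 satisfied · (4,7)Q 2/2 satisfied
Row 5: (5,1)P 1/1 satisfied · (5,2)P 1/1 satisfied · (5,5)Q 0/0 satisfied · (5,7)Q 1/1 satisfied
All meet the threshold, so the configuration is stable.

Yes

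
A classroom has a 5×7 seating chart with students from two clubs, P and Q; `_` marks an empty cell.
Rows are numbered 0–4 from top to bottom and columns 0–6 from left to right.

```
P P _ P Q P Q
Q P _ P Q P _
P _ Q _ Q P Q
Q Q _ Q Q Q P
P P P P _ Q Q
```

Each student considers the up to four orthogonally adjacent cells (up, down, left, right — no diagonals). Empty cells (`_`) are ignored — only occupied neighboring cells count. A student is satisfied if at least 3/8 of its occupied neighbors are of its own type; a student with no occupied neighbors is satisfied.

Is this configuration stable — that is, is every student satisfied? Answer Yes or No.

Row 0: (0,0)P 1/2 ok · (0,1)P 2/2 ok · (0,3)P 1/2 ok · (0,4)Q 1/3 unhappy · (0,5)P 1/3 unhappy · (0,6)Q 0/1 unhappy
Row 1: (1,0)Q 0/3 unhappy · (1,1)P 1/2 ok · (1,3)P 1/2 ok · (1,4)Q 2/4 ok · (1,5)P 2/3 ok
Row 2: (2,0)P 0/2 unhappy · (2,2)Q 0/0 ok · (2,4)Q 2/3 ok · (2,5)P 1/4 unhappy · (2,6)Q 0/2 unhappy
Row 3: (3,0)Q 1/3 unhappy · (3,1)Q 1/2 ok · (3,3)Q 1/2 ok · (3,4)Q 3/3 ok · (3,5)Q 2/4 ok · (3,6)P 0/3 unhappy
Row 4: (4,0)P 1/2 ok · (4,1)P 2/3 ok · (4,2)P 2/2 ok · (4,3)P 1/2 ok · (4,5)Q 2/2 ok · (4,6)Q 1/2 ok
For instance (0,4) has only 1/3 same-type neighbors, below 3/8.

No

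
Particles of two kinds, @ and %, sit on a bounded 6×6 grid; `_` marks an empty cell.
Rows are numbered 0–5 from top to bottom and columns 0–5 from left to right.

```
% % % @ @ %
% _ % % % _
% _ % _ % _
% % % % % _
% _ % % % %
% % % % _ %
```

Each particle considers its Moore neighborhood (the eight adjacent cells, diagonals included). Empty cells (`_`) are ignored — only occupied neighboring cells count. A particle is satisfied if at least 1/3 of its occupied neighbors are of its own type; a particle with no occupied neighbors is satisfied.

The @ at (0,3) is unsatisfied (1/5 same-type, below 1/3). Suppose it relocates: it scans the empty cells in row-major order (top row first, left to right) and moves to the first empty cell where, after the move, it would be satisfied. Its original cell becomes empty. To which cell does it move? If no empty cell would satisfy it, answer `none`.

Vacating (0,3). Empty cells in order:
  (1,1): 0/7 same-type → still unsatisfied.
  (1,5): 1/4 same-type → still unsatisfied.
  (2,1): 0/7 same-type → still unsatisfied.
  (2,3): 0/8 same-type → still unsatisfied.
  (2,5): 0/3 same-type → still unsatisfied.
  (3,5): 0/4 same-type → still unsatisfied.
  (4,1): 0/8 same-type → still unsatisfied.
  (5,4): 0/5 same-type → still unsatisfied.

none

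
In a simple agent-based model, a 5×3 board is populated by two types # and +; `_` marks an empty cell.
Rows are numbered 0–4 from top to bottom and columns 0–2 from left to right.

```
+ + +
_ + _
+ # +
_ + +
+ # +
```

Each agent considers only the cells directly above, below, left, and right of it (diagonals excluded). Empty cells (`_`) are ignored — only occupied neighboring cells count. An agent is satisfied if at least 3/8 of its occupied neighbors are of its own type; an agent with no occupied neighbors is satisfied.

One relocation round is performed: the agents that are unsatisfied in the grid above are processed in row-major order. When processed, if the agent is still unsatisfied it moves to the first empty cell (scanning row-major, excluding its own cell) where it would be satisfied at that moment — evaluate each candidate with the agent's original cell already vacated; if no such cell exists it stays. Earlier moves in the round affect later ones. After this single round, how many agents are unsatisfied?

Initially unsatisfied (in order): (2,0), (2,1), (3,1), (4,0), (4,1).
  (2,0) → (1,0).
  (2,1): no empty cell satisfies it; stays.
  (3,1) → (1,2).
  (4,0) → (2,0).
  (4,1) → (3,1).
Resulting grid:
+ + +
+ + +
+ # +
_ # +
_ _ +
Unsatisfied now: (2,1).

1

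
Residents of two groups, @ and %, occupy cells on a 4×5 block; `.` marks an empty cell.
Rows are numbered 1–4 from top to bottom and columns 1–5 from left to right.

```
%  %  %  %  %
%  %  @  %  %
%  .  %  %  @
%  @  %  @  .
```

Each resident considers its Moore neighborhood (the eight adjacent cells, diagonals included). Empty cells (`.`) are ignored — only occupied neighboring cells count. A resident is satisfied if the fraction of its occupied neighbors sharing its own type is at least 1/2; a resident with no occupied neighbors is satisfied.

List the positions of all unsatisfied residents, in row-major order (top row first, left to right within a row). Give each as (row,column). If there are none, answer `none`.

(2,3), (3,5), (4,2), (4,4)

Row 1: (1,1)% 3/3 satisfied · (1,2)% 4/5 satisfied · (1,3)% 4/5 satisfied · (1,4)% 4/5 satisfied · (1,5)% 3/3 satisfied
Row 2: (2,1)% 4/4 satisfied · (2,2)% 6/7 satisfied · (2,3)@ 0/7 not · (2,4)% 6/8 satisfied · (2,5)% 4/5 satisfied
Row 3: (3,1)% 3/4 satisfied · (3,3)% 4/7 satisfied · (3,4)% 4/7 satisfied · (3,5)@ 1/4 not
Row 4: (4,1)% 1/2 satisfied · (4,2)@ 0/4 not · (4,3)% 2/4 satisfied · (4,4)@ 1/4 not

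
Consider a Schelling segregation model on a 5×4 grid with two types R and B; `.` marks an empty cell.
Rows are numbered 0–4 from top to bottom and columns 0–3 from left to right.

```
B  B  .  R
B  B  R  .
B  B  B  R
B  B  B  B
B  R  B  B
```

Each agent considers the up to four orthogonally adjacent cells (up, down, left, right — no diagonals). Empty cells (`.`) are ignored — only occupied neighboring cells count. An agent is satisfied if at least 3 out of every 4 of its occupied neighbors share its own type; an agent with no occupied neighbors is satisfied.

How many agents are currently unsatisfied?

7

Row 0: (0,0)B 2/2 ok · (0,1)B 2/2 ok · (0,3)R 0/0 ok
Row 1: (1,0)B 3/3 ok · (1,1)B 3/4 ok · (1,2)R 0/2 unhappy
Row 2: (2,0)B 3/3 ok · (2,1)B 4/4 ok · (2,2)B 2/4 unhappy · (2,3)R 0/2 unhappy
Row 3: (3,0)B 3/3 ok · (3,1)B 3/4 ok · (3,2)B 4/4 ok · (3,3)B 2/3 unhappy
Row 4: (4,0)B 1/2 unhappy · (4,1)R 0/3 unhappy · (4,2)B 2/3 unhappy · (4,3)B 2/2 ok
Unsatisfied: (1,2), (2,2), (2,3), (3,3), (4,0), (4,1), (4,2) — 7 in total.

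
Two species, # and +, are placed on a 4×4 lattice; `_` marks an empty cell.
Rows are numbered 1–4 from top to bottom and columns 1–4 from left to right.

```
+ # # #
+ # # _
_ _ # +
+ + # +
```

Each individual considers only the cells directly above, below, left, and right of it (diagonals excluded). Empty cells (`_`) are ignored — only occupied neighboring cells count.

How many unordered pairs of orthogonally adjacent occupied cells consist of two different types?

5

Scan each occupied cell's neighbors to the right and below so each pair is counted once.
From row 1: 1 unlike of 6 pairs (running 1/6).
From row 2: 1 unlike of 3 pairs (running 2/9).
From row 3: 1 unlike of 3 pairs (running 3/12).
From row 4: 2 unlike of 3 pairs (running 5/15).
Total adjacent occupied pairs: 15; unlike-type pairs: 5.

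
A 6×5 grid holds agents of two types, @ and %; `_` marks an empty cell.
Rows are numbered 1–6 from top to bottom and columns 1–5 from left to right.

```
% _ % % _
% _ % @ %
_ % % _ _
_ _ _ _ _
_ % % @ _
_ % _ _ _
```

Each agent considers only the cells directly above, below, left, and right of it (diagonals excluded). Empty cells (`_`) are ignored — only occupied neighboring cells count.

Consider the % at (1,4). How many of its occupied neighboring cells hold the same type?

Occupied neighbors of (1,4): (2,4)=@, (1,3)=%.
Same type (%): 1 of 2.

1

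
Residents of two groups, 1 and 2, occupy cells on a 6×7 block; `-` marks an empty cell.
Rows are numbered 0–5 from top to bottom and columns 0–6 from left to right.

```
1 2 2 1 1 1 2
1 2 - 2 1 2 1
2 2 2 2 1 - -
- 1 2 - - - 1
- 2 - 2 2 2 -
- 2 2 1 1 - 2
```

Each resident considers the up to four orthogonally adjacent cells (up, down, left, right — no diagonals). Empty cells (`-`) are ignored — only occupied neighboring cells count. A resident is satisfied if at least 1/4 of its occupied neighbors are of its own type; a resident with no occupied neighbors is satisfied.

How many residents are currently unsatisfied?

4

(0,0)1 1/2 ✓
(0,1)2 2/3 ✓
(0,2)2 1/2 ✓
(0,3)1 1/3 ✓
(0,4)1 3/3 ✓
(0,5)1 1/3 ✓
(0,6)2 0/2 ✗
(1,0)1 1/3 ✓
(1,1)2 2/3 ✓
(1,3)2 1/3 ✓
(1,4)1 2/4 ✓
(1,5)2 0/3 ✗
(1,6)1 0/2 ✗
(2,0)2 1/2 ✓
(2,1)2 3/4 ✓
(2,2)2 3/3 ✓
(2,3)2 2/3 ✓
(2,4)1 1/2 ✓
(3,1)1 0/3 ✗
(3,2)2 1/2 ✓
(3,6)1 0/0 ✓
(4,1)2 1/2 ✓
(4,3)2 1/2 ✓
(4,4)2 2/3 ✓
(4,5)2 1/1 ✓
(5,1)2 2/2 ✓
(5,2)2 1/2 ✓
(5,3)1 1/3 ✓
(5,4)1 1/2 ✓
(5,6)2 0/0 ✓
Unsatisfied: (0,6), (1,5), (1,6), (3,1) — 4 in total.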